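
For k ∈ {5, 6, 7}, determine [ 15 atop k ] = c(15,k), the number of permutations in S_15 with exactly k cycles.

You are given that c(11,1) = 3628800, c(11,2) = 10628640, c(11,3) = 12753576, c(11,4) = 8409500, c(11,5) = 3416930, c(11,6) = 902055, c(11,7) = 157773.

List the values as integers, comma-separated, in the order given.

i=12: T(12,2)=3628800+11·10628640=120543840 | T(12,3)=10628640+11·12753576=150917976 | T(12,4)=12753576+11·8409500=105258076 | T(12,5)=8409500+11·3416930=45995730 | T(12,6)=3416930+11·902055=13339535 | T(12,7)=902055+11·157773=2637558
i=13: T(13,3)=120543840+12·150917976=1931559552 | T(13,4)=150917976+12·105258076=1414014888 | T(13,5)=105258076+12·45995730=657206836 | T(13,6)=45995730+12·13339535=206070150 | T(13,7)=13339535+12·2637558=44990231
i=14: T(14,4)=1931559552+13·1414014888=20313753096 | T(14,5)=1414014888+13·657206836=9957703756 | T(14,6)=657206836+13·206070150=3336118786 | T(14,7)=206070150+13·44990231=790943153
i=15: T(15,5)=20313753096+14·9957703756=159721605680 | T(15,6)=9957703756+14·3336118786=56663366760 | T(15,7)=3336118786+14·790943153=14409322928
Read c(15,5) = 159721605680, c(15,6) = 56663366760, c(15,7) = 14409322928.

159721605680, 56663366760, 14409322928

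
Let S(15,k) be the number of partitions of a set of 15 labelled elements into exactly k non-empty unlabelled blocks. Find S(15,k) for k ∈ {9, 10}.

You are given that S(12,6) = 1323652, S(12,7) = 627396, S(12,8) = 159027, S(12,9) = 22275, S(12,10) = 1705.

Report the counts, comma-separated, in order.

row 13: T[13][7]=7·627396+1323652=5715424  T[13][8]=8·159027+627396=1899612  T[13][9]=9·22275+159027=359502  T[13][10]=10·1705+22275=39325
row 14: T[14][8]=8·1899612+5715424=20912320  T[14][9]=9·359502+1899612=5135130  T[14][10]=10·39325+359502=752752
row 15: T[15][9]=9·5135130+20912320=67128490  T[15][10]=10·752752+5135130=12662650
Read S(15,9) = 67128490, S(15,10) = 12662650.

67128490, 12662650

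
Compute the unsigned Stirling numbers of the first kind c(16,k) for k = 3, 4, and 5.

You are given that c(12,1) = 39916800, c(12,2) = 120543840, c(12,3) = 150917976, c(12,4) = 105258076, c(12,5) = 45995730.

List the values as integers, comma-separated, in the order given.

[13] T[13,1]:12*39916800+0=479001600 · T[13,2]:12*120543840+39916800=1486442880 · T[13,3]:12*150917976+120543840=1931559552 · T[13,4]:12*105258076+150917976=1414014888 · T[13,5]:12*45995730+105258076=657206836
[14] T[14,1]:13*479001600+0=6227020800 · T[14,2]:13*1486442880+479001600=19802759040 · T[14,3]:13*1931559552+1486442880=26596717056 · T[14,4]:13*1414014888+1931559552=20313753096 · T[14,5]:13*657206836+1414014888=9957703756
[15] T[15,2]:14*19802759040+6227020800=283465647360 · T[15,3]:14*26596717056+19802759040=392156797824 · T[15,4]:14*20313753096+26596717056=310989260400 · T[15,5]:14*9957703756+20313753096=159721605680
[16] T[16,3]:15*392156797824+283465647360=6165817614720 · T[16,4]:15*310989260400+392156797824=5056995703824 · T[16,5]:15*159721605680+310989260400=2706813345600
Read c(16,3) = 6165817614720, c(16,4) = 5056995703824, c(16,5) = 2706813345600.

6165817614720, 5056995703824, 2706813345600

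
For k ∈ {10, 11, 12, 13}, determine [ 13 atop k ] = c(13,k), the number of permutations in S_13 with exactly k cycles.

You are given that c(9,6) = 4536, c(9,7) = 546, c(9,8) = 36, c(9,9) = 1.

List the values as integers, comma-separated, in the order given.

55770, 2717, 78, 1

i=10: T(10,7)=4536+9·546=9450 | T(10,8)=546+9·36=870 | T(10,9)=36+9·1=45 | T(10,10)=1+9·0=1
i=11: T(11,8)=9450+10·870=18150 | T(11,9)=870+10·45=1320 | T(11,10)=45+10·1=55 | T(11,11)=1+10·0=1
i=12: T(12,9)=18150+11·1320=32670 | T(12,10)=1320+11·55=1925 | T(12,11)=55+11·1=66 | T(12,12)=1+11·0=1
i=13: T(13,10)=32670+12·1925=55770 | T(13,11)=1925+12·66=2717 | T(13,12)=66+12·1=78 | T(13,13)=1+12·0=1
Read c(13,10) = 55770, c(13,11) = 2717, c(13,12) = 78, c(13,13) = 1.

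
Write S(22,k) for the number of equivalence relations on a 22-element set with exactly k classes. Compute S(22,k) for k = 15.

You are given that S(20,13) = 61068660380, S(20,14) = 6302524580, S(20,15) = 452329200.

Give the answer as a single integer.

345615943200

r21: T_21,14=14×6302524580+61068660380=149304004500; T_21,15=15×452329200+6302524580=13087462580
r22: T_22,15=15×13087462580+149304004500=345615943200
Read S(22,15) = 345615943200.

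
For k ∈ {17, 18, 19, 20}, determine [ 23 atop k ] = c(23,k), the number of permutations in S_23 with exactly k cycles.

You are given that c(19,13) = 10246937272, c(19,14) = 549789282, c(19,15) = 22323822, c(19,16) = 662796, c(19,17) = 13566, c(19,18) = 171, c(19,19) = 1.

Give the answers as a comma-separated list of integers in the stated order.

[20] T[20,14]:19*549789282+10246937272=20692933630 · T[20,15]:19*22323822+549789282=973941900 · T[20,16]:19*662796+22323822=34916946 · T[20,17]:19*13566+662796=920550 · T[20,18]:19*171+13566=16815 · T[20,19]:19*1+171=190 · T[20,20]:19*0+1=1
[21] T[21,15]:20*973941900+20692933630=40171771630 · T[21,16]:20*34916946+973941900=1672280820 · T[21,17]:20*920550+34916946=53327946 · T[21,18]:20*16815+920550=1256850 · T[21,19]:20*190+16815=20615 · T[21,20]:20*1+190=210
[22] T[22,16]:21*1672280820+40171771630=75289668850 · T[22,17]:21*53327946+1672280820=2792167686 · T[22,18]:21*1256850+53327946=79721796 · T[22,19]:21*20615+1256850=1689765 · T[22,20]:21*210+20615=25025
[23] T[23,17]:22*2792167686+75289668850=136717357942 · T[23,18]:22*79721796+2792167686=4546047198 · T[23,19]:22*1689765+79721796=116896626 · T[23,20]:22*25025+1689765=2240315
Read c(23,17) = 136717357942, c(23,18) = 4546047198, c(23,19) = 116896626, c(23,20) = 2240315.

136717357942, 4546047198, 116896626, 2240315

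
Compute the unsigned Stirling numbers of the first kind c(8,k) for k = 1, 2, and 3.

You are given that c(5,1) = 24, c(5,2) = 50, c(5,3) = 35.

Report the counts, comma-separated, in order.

5040, 13068, 13132

i=6: T(6,1)=0+5·24=120 | T(6,2)=24+5·50=274 | T(6,3)=50+5·35=225
i=7: T(7,1)=0+6·120=720 | T(7,2)=120+6·274=1764 | T(7,3)=274+6·225=1624
i=8: T(8,1)=0+7·720=5040 | T(8,2)=720+7·1764=13068 | T(8,3)=1764+7·1624=13132
Read c(8,1) = 5040, c(8,2) = 13068, c(8,3) = 13132.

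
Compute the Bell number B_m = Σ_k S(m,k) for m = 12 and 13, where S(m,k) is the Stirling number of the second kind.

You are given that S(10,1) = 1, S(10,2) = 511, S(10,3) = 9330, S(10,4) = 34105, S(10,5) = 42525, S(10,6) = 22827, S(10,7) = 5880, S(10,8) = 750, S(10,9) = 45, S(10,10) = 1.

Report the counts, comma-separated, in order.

row 11: T[11][1]=1·1+0=1  T[11][2]=2·511+1=1023  T[11][3]=3·9330+511=28501  T[11][4]=4·34105+9330=145750  T[11][5]=5·42525+34105=246730  T[11][6]=6·22827+42525=179487  T[11][7]=7·5880+22827=63987  T[11][8]=8·750+5880=11880  T[11][9]=9·45+750=1155  T[11][10]=10·1+45=55  T[11][11]=11·0+1=1
row 12: T[12][1]=1·1+0=1  T[12][2]=2·1023+1=2047  T[12][3]=3·28501+1023=86526  T[12][4]=4·145750+28501=611501  T[12][5]=5·246730+145750=1379400  T[12][6]=6·179487+246730=1323652  T[12][7]=7·63987+179487=627396  T[12][8]=8·11880+63987=159027  T[12][9]=9·1155+11880=22275  T[12][10]=10·55+1155=1705  T[12][11]=11·1+55=66  T[12][12]=12·0+1=1
row 13: T[13][1]=1·1+0=1  T[13][2]=2·2047+1=4095  T[13][3]=3·86526+2047=261625  T[13][4]=4·611501+86526=2532530  T[13][5]=5·1379400+611501=7508501  T[13][6]=6·1323652+1379400=9321312  T[13][7]=7·627396+1323652=5715424  T[13][8]=8·159027+627396=1899612  T[13][9]=9·22275+159027=359502  T[13][10]=10·1705+22275=39325  T[13][11]=11·66+1705=2431  T[13][12]=12·1+66=78  T[13][13]=13·0+1=1
B_12 = ΣS(12,k) = 1+2047+86526+611501+1379400+1323652+627396+159027+22275+1705+66+1 = 4213597
B_13 = ΣS(13,k) = 1+4095+261625+2532530+7508501+9321312+5715424+1899612+359502+39325+2431+78+1 = 27644437

4213597, 27644437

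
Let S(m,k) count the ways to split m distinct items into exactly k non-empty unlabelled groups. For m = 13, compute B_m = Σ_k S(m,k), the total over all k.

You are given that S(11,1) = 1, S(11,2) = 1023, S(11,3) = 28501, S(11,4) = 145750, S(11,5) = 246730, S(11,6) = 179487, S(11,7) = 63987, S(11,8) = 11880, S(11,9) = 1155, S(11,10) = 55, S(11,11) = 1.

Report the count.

[12] T[12,1]:1*1+0=1 · T[12,2]:2*1023+1=2047 · T[12,3]:3*28501+1023=86526 · T[12,4]:4*145750+28501=611501 · T[12,5]:5*246730+145750=1379400 · T[12,6]:6*179487+246730=1323652 · T[12,7]:7*63987+179487=627396 · T[12,8]:8*11880+63987=159027 · T[12,9]:9*1155+11880=22275 · T[12,10]:10*55+1155=1705 · T[12,11]:11*1+55=66 · T[12,12]:12*0+1=1
[13] T[13,1]:1*1+0=1 · T[13,2]:2*2047+1=4095 · T[13,3]:3*86526+2047=261625 · T[13,4]:4*611501+86526=2532530 · T[13,5]:5*1379400+611501=7508501 · T[13,6]:6*1323652+1379400=9321312 · T[13,7]:7*627396+1323652=5715424 · T[13,8]:8*159027+627396=1899612 · T[13,9]:9*22275+159027=359502 · T[13,10]:10*1705+22275=39325 · T[13,11]:11*66+1705=2431 · T[13,12]:12*1+66=78 · T[13,13]:13*0+1=1
B_13 = ΣS(13,k) = 1+4095+261625+2532530+7508501+9321312+5715424+1899612+359502+39325+2431+78+1 = 27644437

27644437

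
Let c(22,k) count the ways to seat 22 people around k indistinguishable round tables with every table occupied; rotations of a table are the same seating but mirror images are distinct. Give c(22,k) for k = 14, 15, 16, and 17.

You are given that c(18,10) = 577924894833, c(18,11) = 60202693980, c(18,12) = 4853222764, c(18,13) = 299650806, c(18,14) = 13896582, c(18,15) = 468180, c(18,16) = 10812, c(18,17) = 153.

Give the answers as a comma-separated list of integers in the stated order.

27188611869881, 1599718388730, 75289668850, 2792167686

i=19: T(19,11)=577924894833+18·60202693980=1661573386473 | T(19,12)=60202693980+18·4853222764=147560703732 | T(19,13)=4853222764+18·299650806=10246937272 | T(19,14)=299650806+18·13896582=549789282 | T(19,15)=13896582+18·468180=22323822 | T(19,16)=468180+18·10812=662796 | T(19,17)=10812+18·153=13566
i=20: T(20,12)=1661573386473+19·147560703732=4465226757381 | T(20,13)=147560703732+19·10246937272=342252511900 | T(20,14)=10246937272+19·549789282=20692933630 | T(20,15)=549789282+19·22323822=973941900 | T(20,16)=22323822+19·662796=34916946 | T(20,17)=662796+19·13566=920550
i=21: T(21,13)=4465226757381+20·342252511900=11310276995381 | T(21,14)=342252511900+20·20692933630=756111184500 | T(21,15)=20692933630+20·973941900=40171771630 | T(21,16)=973941900+20·34916946=1672280820 | T(21,17)=34916946+20·920550=53327946
i=22: T(22,14)=11310276995381+21·756111184500=27188611869881 | T(22,15)=756111184500+21·40171771630=1599718388730 | T(22,16)=40171771630+21·1672280820=75289668850 | T(22,17)=1672280820+21·53327946=2792167686
Read c(22,14) = 27188611869881, c(22,15) = 1599718388730, c(22,16) = 75289668850, c(22,17) = 2792167686.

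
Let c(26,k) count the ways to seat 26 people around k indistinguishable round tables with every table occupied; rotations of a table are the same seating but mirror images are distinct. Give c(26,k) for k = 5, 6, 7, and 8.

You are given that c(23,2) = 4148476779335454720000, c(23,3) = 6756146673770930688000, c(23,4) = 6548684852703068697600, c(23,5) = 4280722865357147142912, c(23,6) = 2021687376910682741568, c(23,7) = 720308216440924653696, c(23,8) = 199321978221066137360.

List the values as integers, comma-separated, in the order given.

[24] T[24,3]:23*6756146673770930688000+4148476779335454720000=159539850276066860544000 · T[24,4]:23*6548684852703068697600+6756146673770930688000=157375898285941510732800 · T[24,5]:23*4280722865357147142912+6548684852703068697600=105005310755917452984576 · T[24,6]:23*2021687376910682741568+4280722865357147142912=50779532534302850198976 · T[24,7]:23*720308216440924653696+2021687376910682741568=18588776355051949776576 · T[24,8]:23*199321978221066137360+720308216440924653696=5304713715525445812976
[25] T[25,4]:24*157375898285941510732800+159539850276066860544000=3936561409138663118131200 · T[25,5]:24*105005310755917452984576+157375898285941510732800=2677503356427960382362624 · T[25,6]:24*50779532534302850198976+105005310755917452984576=1323714091579185857760000 · T[25,7]:24*18588776355051949776576+50779532534302850198976=496910165055549644836800 · T[25,8]:24*5304713715525445812976+18588776355051949776576=145901905527662649288000
[26] T[26,5]:25*2677503356427960382362624+3936561409138663118131200=70874145319837672677196800 · T[26,6]:25*1323714091579185857760000+2677503356427960382362624=35770355645907606826362624 · T[26,7]:25*496910165055549644836800+1323714091579185857760000=13746468217967926978680000 · T[26,8]:25*145901905527662649288000+496910165055549644836800=4144457803247115877036800
Read c(26,5) = 70874145319837672677196800, c(26,6) = 35770355645907606826362624, c(26,7) = 13746468217967926978680000, c(26,8) = 4144457803247115877036800.

70874145319837672677196800, 35770355645907606826362624, 13746468217967926978680000, 4144457803247115877036800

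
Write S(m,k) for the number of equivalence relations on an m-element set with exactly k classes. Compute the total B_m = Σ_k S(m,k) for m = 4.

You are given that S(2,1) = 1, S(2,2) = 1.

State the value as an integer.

15

@3  (3,1):1·1+0→1, (3,2):1·2+1→3, (3,3):0·3+1→1
@4  (4,1):1·1+0→1, (4,2):3·2+1→7, (4,3):1·3+3→6, (4,4):0·4+1→1
B_4 = ΣS(4,k) = 1+7+6+1 = 15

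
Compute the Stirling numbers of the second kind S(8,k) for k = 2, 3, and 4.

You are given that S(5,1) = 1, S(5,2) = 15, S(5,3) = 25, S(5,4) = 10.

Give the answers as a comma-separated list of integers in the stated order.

row 6: T[6][1]=1·1+0=1  T[6][2]=2·15+1=31  T[6][3]=3·25+15=90  T[6][4]=4·10+25=65
row 7: T[7][1]=1·1+0=1  T[7][2]=2·31+1=63  T[7][3]=3·90+31=301  T[7][4]=4·65+90=350
row 8: T[8][2]=2·63+1=127  T[8][3]=3·301+63=966  T[8][4]=4·350+301=1701
Read S(8,2) = 127, S(8,3) = 966, S(8,4) = 1701.

127, 966, 1701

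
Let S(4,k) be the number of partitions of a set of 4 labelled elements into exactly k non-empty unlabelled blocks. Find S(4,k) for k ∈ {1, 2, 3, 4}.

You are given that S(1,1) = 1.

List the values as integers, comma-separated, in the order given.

@2  (2,1):1·1+0→1, (2,2):0·2+1→1
@3  (3,1):1·1+0→1, (3,2):1·2+1→3, (3,3):0·3+1→1
@4  (4,1):1·1+0→1, (4,2):3·2+1→7, (4,3):1·3+3→6, (4,4):0·4+1→1
Read S(4,1) = 1, S(4,2) = 7, S(4,3) = 6, S(4,4) = 1.

1, 7, 6, 1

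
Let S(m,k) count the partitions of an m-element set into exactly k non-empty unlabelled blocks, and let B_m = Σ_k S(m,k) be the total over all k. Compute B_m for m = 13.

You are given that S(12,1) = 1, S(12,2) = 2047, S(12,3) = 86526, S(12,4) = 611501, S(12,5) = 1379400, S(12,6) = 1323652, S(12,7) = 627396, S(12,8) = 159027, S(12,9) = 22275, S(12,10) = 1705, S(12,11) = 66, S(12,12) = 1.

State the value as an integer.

27644437

r13: T_13,1=1×1+0=1; T_13,2=2×2047+1=4095; T_13,3=3×86526+2047=261625; T_13,4=4×611501+86526=2532530; T_13,5=5×1379400+611501=7508501; T_13,6=6×1323652+1379400=9321312; T_13,7=7×627396+1323652=5715424; T_13,8=8×159027+627396=1899612; T_13,9=9×22275+159027=359502; T_13,10=10×1705+22275=39325; T_13,11=11×66+1705=2431; T_13,12=12×1+66=78; T_13,13=13×0+1=1
B_13 = ΣS(13,k) = 1+4095+261625+2532530+7508501+9321312+5715424+1899612+359502+39325+2431+78+1 = 27644437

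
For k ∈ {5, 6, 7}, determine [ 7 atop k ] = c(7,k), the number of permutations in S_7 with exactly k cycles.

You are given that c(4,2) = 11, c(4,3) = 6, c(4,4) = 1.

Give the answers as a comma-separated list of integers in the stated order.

175, 21, 1

[5] T[5,3]:4*6+11=35 · T[5,4]:4*1+6=10 · T[5,5]:4*0+1=1
[6] T[6,4]:5*10+35=85 · T[6,5]:5*1+10=15 · T[6,6]:5*0+1=1
[7] T[7,5]:6*15+85=175 · T[7,6]:6*1+15=21 · T[7,7]:6*0+1=1
Read c(7,5) = 175, c(7,6) = 21, c(7,7) = 1.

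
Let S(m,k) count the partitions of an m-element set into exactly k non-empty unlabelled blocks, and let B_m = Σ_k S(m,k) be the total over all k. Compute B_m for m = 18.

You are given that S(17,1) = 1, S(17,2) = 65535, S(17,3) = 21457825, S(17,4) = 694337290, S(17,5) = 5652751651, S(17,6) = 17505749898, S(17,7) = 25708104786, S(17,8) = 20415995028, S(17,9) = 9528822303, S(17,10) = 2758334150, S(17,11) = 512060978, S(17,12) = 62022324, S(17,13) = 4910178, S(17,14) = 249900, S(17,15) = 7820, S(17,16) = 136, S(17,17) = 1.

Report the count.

682076806159

i=18: T(18,1)=0+1·1=1 | T(18,2)=1+2·65535=131071 | T(18,3)=65535+3·21457825=64439010 | T(18,4)=21457825+4·694337290=2798806985 | T(18,5)=694337290+5·5652751651=28958095545 | T(18,6)=5652751651+6·17505749898=110687251039 | T(18,7)=17505749898+7·25708104786=197462483400 | T(18,8)=25708104786+8·20415995028=189036065010 | T(18,9)=20415995028+9·9528822303=106175395755 | T(18,10)=9528822303+10·2758334150=37112163803 | T(18,11)=2758334150+11·512060978=8391004908 | T(18,12)=512060978+12·62022324=1256328866 | T(18,13)=62022324+13·4910178=125854638 | T(18,14)=4910178+14·249900=8408778 | T(18,15)=249900+15·7820=367200 | T(18,16)=7820+16·136=9996 | T(18,17)=136+17·1=153 | T(18,18)=1+18·0=1
B_18 = ΣS(18,k) = 1+131071+64439010+2798806985+28958095545+110687251039+197462483400+189036065010+106175395755+37112163803+8391004908+1256328866+125854638+8408778+367200+9996+153+1 = 682076806159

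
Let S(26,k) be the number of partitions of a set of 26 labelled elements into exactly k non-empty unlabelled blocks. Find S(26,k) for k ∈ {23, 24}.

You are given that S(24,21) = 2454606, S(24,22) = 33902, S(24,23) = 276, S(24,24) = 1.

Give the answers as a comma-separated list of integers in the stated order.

row 25: T[25][22]=22·33902+2454606=3200450  T[25][23]=23·276+33902=40250  T[25][24]=24·1+276=300
row 26: T[26][23]=23·40250+3200450=4126200  T[26][24]=24·300+40250=47450
Read S(26,23) = 4126200, S(26,24) = 47450.

4126200, 47450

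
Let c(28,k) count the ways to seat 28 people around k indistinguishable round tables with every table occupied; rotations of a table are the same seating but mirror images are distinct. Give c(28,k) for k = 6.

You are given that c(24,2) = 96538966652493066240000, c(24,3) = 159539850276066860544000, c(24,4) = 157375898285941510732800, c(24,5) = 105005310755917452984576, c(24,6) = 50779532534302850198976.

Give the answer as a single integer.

row 25: T[25][3]=24·159539850276066860544000+96538966652493066240000=3925495373278097719296000  T[25][4]=24·157375898285941510732800+159539850276066860544000=3936561409138663118131200  T[25][5]=24·105005310755917452984576+157375898285941510732800=2677503356427960382362624  T[25][6]=24·50779532534302850198976+105005310755917452984576=1323714091579185857760000
row 26: T[26][4]=25·3936561409138663118131200+3925495373278097719296000=102339530601744675672576000  T[26][5]=25·2677503356427960382362624+3936561409138663118131200=70874145319837672677196800  T[26][6]=25·1323714091579185857760000+2677503356427960382362624=35770355645907606826362624
row 27: T[27][5]=26·70874145319837672677196800+102339530601744675672576000=1945067308917524165279692800  T[27][6]=26·35770355645907606826362624+70874145319837672677196800=1000903392113435450162625024
row 28: T[28][6]=27·1000903392113435450162625024+1945067308917524165279692800=28969458895980281319670568448
Read c(28,6) = 28969458895980281319670568448.

28969458895980281319670568448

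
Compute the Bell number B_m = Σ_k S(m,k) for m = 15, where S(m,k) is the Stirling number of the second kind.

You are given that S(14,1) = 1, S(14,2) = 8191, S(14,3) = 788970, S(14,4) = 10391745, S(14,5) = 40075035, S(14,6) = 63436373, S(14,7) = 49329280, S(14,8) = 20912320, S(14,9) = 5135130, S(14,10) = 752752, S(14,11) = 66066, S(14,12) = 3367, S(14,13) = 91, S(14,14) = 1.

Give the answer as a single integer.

1382958545

row 15: T[15][1]=1·1+0=1  T[15][2]=2·8191+1=16383  T[15][3]=3·788970+8191=2375101  T[15][4]=4·10391745+788970=42355950  T[15][5]=5·40075035+10391745=210766920  T[15][6]=6·63436373+40075035=420693273  T[15][7]=7·49329280+63436373=408741333  T[15][8]=8·20912320+49329280=216627840  T[15][9]=9·5135130+20912320=67128490  T[15][10]=10·752752+5135130=12662650  T[15][11]=11·66066+752752=1479478  T[15][12]=12·3367+66066=106470  T[15][13]=13·91+3367=4550  T[15][14]=14·1+91=105  T[15][15]=15·0+1=1
B_15 = ΣS(15,k) = 1+16383+2375101+42355950+210766920+420693273+408741333+216627840+67128490+12662650+1479478+106470+4550+105+1 = 1382958545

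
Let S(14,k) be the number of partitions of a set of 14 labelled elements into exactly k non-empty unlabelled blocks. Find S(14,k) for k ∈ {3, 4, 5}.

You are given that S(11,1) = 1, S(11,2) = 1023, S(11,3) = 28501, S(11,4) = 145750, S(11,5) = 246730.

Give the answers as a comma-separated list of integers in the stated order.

788970, 10391745, 40075035

r12: T_12,1=1×1+0=1; T_12,2=2×1023+1=2047; T_12,3=3×28501+1023=86526; T_12,4=4×145750+28501=611501; T_12,5=5×246730+145750=1379400
r13: T_13,2=2×2047+1=4095; T_13,3=3×86526+2047=261625; T_13,4=4×611501+86526=2532530; T_13,5=5×1379400+611501=7508501
r14: T_14,3=3×261625+4095=788970; T_14,4=4×2532530+261625=10391745; T_14,5=5×7508501+2532530=40075035
Read S(14,3) = 788970, S(14,4) = 10391745, S(14,5) = 40075035.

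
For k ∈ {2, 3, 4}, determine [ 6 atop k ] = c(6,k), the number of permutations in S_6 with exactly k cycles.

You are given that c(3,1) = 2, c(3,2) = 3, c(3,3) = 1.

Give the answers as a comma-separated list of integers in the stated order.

@4  (4,1):2·3+0→6, (4,2):3·3+2→11, (4,3):1·3+3→6, (4,4):0·3+1→1
@5  (5,1):6·4+0→24, (5,2):11·4+6→50, (5,3):6·4+11→35, (5,4):1·4+6→10
@6  (6,2):50·5+24→274, (6,3):35·5+50→225, (6,4):10·5+35→85
Read c(6,2) = 274, c(6,3) = 225, c(6,4) = 85.

274, 225, 85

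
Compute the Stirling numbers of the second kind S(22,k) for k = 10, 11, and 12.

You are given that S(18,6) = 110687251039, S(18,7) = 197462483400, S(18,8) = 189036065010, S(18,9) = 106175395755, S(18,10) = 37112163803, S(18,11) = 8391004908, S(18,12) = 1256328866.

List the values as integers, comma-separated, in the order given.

835143799377954, 366282500870286, 108823356051137

row 19: T[19][7]=7·197462483400+110687251039=1492924634839  T[19][8]=8·189036065010+197462483400=1709751003480  T[19][9]=9·106175395755+189036065010=1144614626805  T[19][10]=10·37112163803+106175395755=477297033785  T[19][11]=11·8391004908+37112163803=129413217791  T[19][12]=12·1256328866+8391004908=23466951300
row 20: T[20][8]=8·1709751003480+1492924634839=15170932662679  T[20][9]=9·1144614626805+1709751003480=12011282644725  T[20][10]=10·477297033785+1144614626805=5917584964655  T[20][11]=11·129413217791+477297033785=1900842429486  T[20][12]=12·23466951300+129413217791=411016633391
row 21: T[21][9]=9·12011282644725+15170932662679=123272476465204  T[21][10]=10·5917584964655+12011282644725=71187132291275  T[21][11]=11·1900842429486+5917584964655=26826851689001  T[21][12]=12·411016633391+1900842429486=6833042030178
row 22: T[22][10]=10·71187132291275+123272476465204=835143799377954  T[22][11]=11·26826851689001+71187132291275=366282500870286  T[22][12]=12·6833042030178+26826851689001=108823356051137
Read S(22,10) = 835143799377954, S(22,11) = 366282500870286, S(22,12) = 108823356051137.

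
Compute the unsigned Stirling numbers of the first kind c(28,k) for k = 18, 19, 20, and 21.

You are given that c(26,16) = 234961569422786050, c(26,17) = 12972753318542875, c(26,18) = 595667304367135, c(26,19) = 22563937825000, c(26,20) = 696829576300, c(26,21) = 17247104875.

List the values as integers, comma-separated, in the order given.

1340675942971287195, 60383004803151030, 2280730371654735, 71603372991150

@27  (27,17):12972753318542875·26+234961569422786050→572253155704900800, (27,18):595667304367135·26+12972753318542875→28460103232088385, (27,19):22563937825000·26+595667304367135→1182329687817135, (27,20):696829576300·26+22563937825000→40681506808800, (27,21):17247104875·26+696829576300→1145254303050
@28  (28,18):28460103232088385·27+572253155704900800→1340675942971287195, (28,19):1182329687817135·27+28460103232088385→60383004803151030, (28,20):40681506808800·27+1182329687817135→2280730371654735, (28,21):1145254303050·27+40681506808800→71603372991150
Read c(28,18) = 1340675942971287195, c(28,19) = 60383004803151030, c(28,20) = 2280730371654735, c(28,21) = 71603372991150.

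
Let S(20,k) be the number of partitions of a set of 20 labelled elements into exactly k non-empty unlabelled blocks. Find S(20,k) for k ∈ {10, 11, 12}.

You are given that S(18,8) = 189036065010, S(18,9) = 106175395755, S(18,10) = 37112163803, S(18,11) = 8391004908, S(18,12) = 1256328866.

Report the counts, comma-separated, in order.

i=19: T(19,9)=189036065010+9·106175395755=1144614626805 | T(19,10)=106175395755+10·37112163803=477297033785 | T(19,11)=37112163803+11·8391004908=129413217791 | T(19,12)=8391004908+12·1256328866=23466951300
i=20: T(20,10)=1144614626805+10·477297033785=5917584964655 | T(20,11)=477297033785+11·129413217791=1900842429486 | T(20,12)=129413217791+12·23466951300=411016633391
Read S(20,10) = 5917584964655, S(20,11) = 1900842429486, S(20,12) = 411016633391.

5917584964655, 1900842429486, 411016633391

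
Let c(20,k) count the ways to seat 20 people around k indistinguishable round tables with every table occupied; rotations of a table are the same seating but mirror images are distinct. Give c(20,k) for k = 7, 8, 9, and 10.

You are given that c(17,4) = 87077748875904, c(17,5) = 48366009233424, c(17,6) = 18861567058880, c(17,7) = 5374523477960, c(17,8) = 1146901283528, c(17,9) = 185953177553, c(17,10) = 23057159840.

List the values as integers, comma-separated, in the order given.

52260903362512720, 12953636989943896, 2503858755467550, 381922055502195

row 18: T[18][5]=17·48366009233424+87077748875904=909299905844112  T[18][6]=17·18861567058880+48366009233424=369012649234384  T[18][7]=17·5374523477960+18861567058880=110228466184200  T[18][8]=17·1146901283528+5374523477960=24871845297936  T[18][9]=17·185953177553+1146901283528=4308105301929  T[18][10]=17·23057159840+185953177553=577924894833
row 19: T[19][6]=18·369012649234384+909299905844112=7551527592063024  T[19][7]=18·110228466184200+369012649234384=2353125040549984  T[19][8]=18·24871845297936+110228466184200=557921681547048  T[19][9]=18·4308105301929+24871845297936=102417740732658  T[19][10]=18·577924894833+4308105301929=14710753408923
row 20: T[20][7]=19·2353125040549984+7551527592063024=52260903362512720  T[20][8]=19·557921681547048+2353125040549984=12953636989943896  T[20][9]=19·102417740732658+557921681547048=2503858755467550  T[20][10]=19·14710753408923+102417740732658=381922055502195
Read c(20,7) = 52260903362512720, c(20,8) = 12953636989943896, c(20,9) = 2503858755467550, c(20,10) = 381922055502195.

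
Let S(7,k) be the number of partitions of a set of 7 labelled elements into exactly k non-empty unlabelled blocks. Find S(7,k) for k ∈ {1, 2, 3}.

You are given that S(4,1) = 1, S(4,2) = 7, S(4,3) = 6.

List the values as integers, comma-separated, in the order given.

@5  (5,1):1·1+0→1, (5,2):7·2+1→15, (5,3):6·3+7→25
@6  (6,1):1·1+0→1, (6,2):15·2+1→31, (6,3):25·3+15→90
@7  (7,1):1·1+0→1, (7,2):31·2+1→63, (7,3):90·3+31→301
Read S(7,1) = 1, S(7,2) = 63, S(7,3) = 301.

1, 63, 301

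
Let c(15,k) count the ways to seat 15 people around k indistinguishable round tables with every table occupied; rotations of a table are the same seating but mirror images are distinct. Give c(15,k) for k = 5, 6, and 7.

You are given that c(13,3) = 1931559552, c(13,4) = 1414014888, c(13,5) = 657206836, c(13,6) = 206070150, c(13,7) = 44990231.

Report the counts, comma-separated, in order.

r14: T_14,4=13×1414014888+1931559552=20313753096; T_14,5=13×657206836+1414014888=9957703756; T_14,6=13×206070150+657206836=3336118786; T_14,7=13×44990231+206070150=790943153
r15: T_15,5=14×9957703756+20313753096=159721605680; T_15,6=14×3336118786+9957703756=56663366760; T_15,7=14×790943153+3336118786=14409322928
Read c(15,5) = 159721605680, c(15,6) = 56663366760, c(15,7) = 14409322928.

159721605680, 56663366760, 14409322928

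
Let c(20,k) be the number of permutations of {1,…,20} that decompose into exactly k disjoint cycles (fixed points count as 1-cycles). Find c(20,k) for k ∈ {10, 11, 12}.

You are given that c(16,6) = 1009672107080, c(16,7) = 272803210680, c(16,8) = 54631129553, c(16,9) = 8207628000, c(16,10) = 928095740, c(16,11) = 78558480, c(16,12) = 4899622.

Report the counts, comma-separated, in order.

381922055502195, 46280647751910, 4465226757381

i=17: T(17,7)=1009672107080+16·272803210680=5374523477960 | T(17,8)=272803210680+16·54631129553=1146901283528 | T(17,9)=54631129553+16·8207628000=185953177553 | T(17,10)=8207628000+16·928095740=23057159840 | T(17,11)=928095740+16·78558480=2185031420 | T(17,12)=78558480+16·4899622=156952432
i=18: T(18,8)=5374523477960+17·1146901283528=24871845297936 | T(18,9)=1146901283528+17·185953177553=4308105301929 | T(18,10)=185953177553+17·23057159840=577924894833 | T(18,11)=23057159840+17·2185031420=60202693980 | T(18,12)=2185031420+17·156952432=4853222764
i=19: T(19,9)=24871845297936+18·4308105301929=102417740732658 | T(19,10)=4308105301929+18·577924894833=14710753408923 | T(19,11)=577924894833+18·60202693980=1661573386473 | T(19,12)=60202693980+18·4853222764=147560703732
i=20: T(20,10)=102417740732658+19·14710753408923=381922055502195 | T(20,11)=14710753408923+19·1661573386473=46280647751910 | T(20,12)=1661573386473+19·147560703732=4465226757381
Read c(20,10) = 381922055502195, c(20,11) = 46280647751910, c(20,12) = 4465226757381.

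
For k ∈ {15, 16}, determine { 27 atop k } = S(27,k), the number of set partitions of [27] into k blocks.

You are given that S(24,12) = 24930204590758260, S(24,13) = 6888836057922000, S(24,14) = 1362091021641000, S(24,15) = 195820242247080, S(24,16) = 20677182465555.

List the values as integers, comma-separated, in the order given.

row 25: T[25][13]=13·6888836057922000+24930204590758260=114485073343744260  T[25][14]=14·1362091021641000+6888836057922000=25958110360896000  T[25][15]=15·195820242247080+1362091021641000=4299394655347200  T[25][16]=16·20677182465555+195820242247080=526655161695960
row 26: T[26][14]=14·25958110360896000+114485073343744260=477898618396288260  T[26][15]=15·4299394655347200+25958110360896000=90449030191104000  T[26][16]=16·526655161695960+4299394655347200=12725877242482560
row 27: T[27][15]=15·90449030191104000+477898618396288260=1834634071262848260  T[27][16]=16·12725877242482560+90449030191104000=294063066070824960
Read S(27,15) = 1834634071262848260, S(27,16) = 294063066070824960.

1834634071262848260, 294063066070824960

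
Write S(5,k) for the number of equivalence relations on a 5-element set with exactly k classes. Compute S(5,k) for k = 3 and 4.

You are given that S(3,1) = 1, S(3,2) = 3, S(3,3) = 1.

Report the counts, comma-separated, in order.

row 4: T[4][2]=2·3+1=7  T[4][3]=3·1+3=6  T[4][4]=4·0+1=1
row 5: T[5][3]=3·6+7=25  T[5][4]=4·1+6=10
Read S(5,3) = 25, S(5,4) = 10.

25, 10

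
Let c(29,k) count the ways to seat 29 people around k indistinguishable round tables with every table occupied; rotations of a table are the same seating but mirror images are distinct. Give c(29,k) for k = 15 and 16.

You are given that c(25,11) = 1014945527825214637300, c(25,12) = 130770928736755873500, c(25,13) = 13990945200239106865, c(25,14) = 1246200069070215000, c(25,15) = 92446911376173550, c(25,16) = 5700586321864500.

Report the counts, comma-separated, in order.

211821088794711294496815, 16532187926098943672490

i=26: T(26,12)=1014945527825214637300+25·130770928736755873500=4284218746244111474800 | T(26,13)=130770928736755873500+25·13990945200239106865=480544558742733545125 | T(26,14)=13990945200239106865+25·1246200069070215000=45145946926994481865 | T(26,15)=1246200069070215000+25·92446911376173550=3557372853474553750 | T(26,16)=92446911376173550+25·5700586321864500=234961569422786050
i=27: T(27,13)=4284218746244111474800+26·480544558742733545125=16778377273555183648050 | T(27,14)=480544558742733545125+26·45145946926994481865=1654339178844590073615 | T(27,15)=45145946926994481865+26·3557372853474553750=137637641117332879365 | T(27,16)=3557372853474553750+26·234961569422786050=9666373658466991050
i=28: T(28,14)=16778377273555183648050+27·1654339178844590073615=61445535102359115635655 | T(28,15)=1654339178844590073615+27·137637641117332879365=5370555489012577816470 | T(28,16)=137637641117332879365+27·9666373658466991050=398629729895941637715
i=29: T(29,15)=61445535102359115635655+28·5370555489012577816470=211821088794711294496815 | T(29,16)=5370555489012577816470+28·398629729895941637715=16532187926098943672490
Read c(29,15) = 211821088794711294496815, c(29,16) = 16532187926098943672490.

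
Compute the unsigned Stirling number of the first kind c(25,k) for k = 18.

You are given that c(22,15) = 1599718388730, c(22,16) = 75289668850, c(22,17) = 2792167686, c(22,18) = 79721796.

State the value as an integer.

12191224980000

i=23: T(23,16)=1599718388730+22·75289668850=3256091103430 | T(23,17)=75289668850+22·2792167686=136717357942 | T(23,18)=2792167686+22·79721796=4546047198
i=24: T(24,17)=3256091103430+23·136717357942=6400590336096 | T(24,18)=136717357942+23·4546047198=241276443496
i=25: T(25,18)=6400590336096+24·241276443496=12191224980000
Read c(25,18) = 12191224980000.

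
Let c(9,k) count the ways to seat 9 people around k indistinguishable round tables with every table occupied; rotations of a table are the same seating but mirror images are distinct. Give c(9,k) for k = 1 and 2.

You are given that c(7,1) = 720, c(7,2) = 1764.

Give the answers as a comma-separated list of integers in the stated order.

i=8: T(8,1)=0+7·720=5040 | T(8,2)=720+7·1764=13068
i=9: T(9,1)=0+8·5040=40320 | T(9,2)=5040+8·13068=109584
Read c(9,1) = 40320, c(9,2) = 109584.

40320, 109584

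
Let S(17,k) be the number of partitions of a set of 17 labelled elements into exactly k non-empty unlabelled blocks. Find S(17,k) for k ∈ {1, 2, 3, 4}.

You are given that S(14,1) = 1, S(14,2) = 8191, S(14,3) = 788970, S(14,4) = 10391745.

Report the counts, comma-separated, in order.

r15: T_15,1=1×1+0=1; T_15,2=2×8191+1=16383; T_15,3=3×788970+8191=2375101; T_15,4=4×10391745+788970=42355950
r16: T_16,1=1×1+0=1; T_16,2=2×16383+1=32767; T_16,3=3×2375101+16383=7141686; T_16,4=4×42355950+2375101=171798901
r17: T_17,1=1×1+0=1; T_17,2=2×32767+1=65535; T_17,3=3×7141686+32767=21457825; T_17,4=4×171798901+7141686=694337290
Read S(17,1) = 1, S(17,2) = 65535, S(17,3) = 21457825, S(17,4) = 694337290.

1, 65535, 21457825, 694337290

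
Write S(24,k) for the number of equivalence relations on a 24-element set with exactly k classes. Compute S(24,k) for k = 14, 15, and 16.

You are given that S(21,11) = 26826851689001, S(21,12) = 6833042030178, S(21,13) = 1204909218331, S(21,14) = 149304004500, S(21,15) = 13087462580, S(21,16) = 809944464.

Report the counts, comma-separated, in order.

1362091021641000, 195820242247080, 20677182465555

@22  (22,12):6833042030178·12+26826851689001→108823356051137, (22,13):1204909218331·13+6833042030178→22496861868481, (22,14):149304004500·14+1204909218331→3295165281331, (22,15):13087462580·15+149304004500→345615943200, (22,16):809944464·16+13087462580→26046574004
@23  (23,13):22496861868481·13+108823356051137→401282560341390, (23,14):3295165281331·14+22496861868481→68629175807115, (23,15):345615943200·15+3295165281331→8479404429331, (23,16):26046574004·16+345615943200→762361127264
@24  (24,14):68629175807115·14+401282560341390→1362091021641000, (24,15):8479404429331·15+68629175807115→195820242247080, (24,16):762361127264·16+8479404429331→20677182465555
Read S(24,14) = 1362091021641000, S(24,15) = 195820242247080, S(24,16) = 20677182465555.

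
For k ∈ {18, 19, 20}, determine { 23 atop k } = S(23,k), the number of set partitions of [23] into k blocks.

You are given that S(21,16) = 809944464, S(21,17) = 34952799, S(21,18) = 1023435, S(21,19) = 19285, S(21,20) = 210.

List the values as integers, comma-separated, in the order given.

@22  (22,17):34952799·17+809944464→1404142047, (22,18):1023435·18+34952799→53374629, (22,19):19285·19+1023435→1389850, (22,20):210·20+19285→23485
@23  (23,18):53374629·18+1404142047→2364885369, (23,19):1389850·19+53374629→79781779, (23,20):23485·20+1389850→1859550
Read S(23,18) = 2364885369, S(23,19) = 79781779, S(23,20) = 1859550.

2364885369, 79781779, 1859550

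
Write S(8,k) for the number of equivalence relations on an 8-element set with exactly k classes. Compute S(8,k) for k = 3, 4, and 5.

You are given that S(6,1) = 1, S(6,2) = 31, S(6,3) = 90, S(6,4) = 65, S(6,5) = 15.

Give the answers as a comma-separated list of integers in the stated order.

966, 1701, 1050

row 7: T[7][2]=2·31+1=63  T[7][3]=3·90+31=301  T[7][4]=4·65+90=350  T[7][5]=5·15+65=140
row 8: T[8][3]=3·301+63=966  T[8][4]=4·350+301=1701  T[8][5]=5·140+350=1050
Read S(8,3) = 966, S(8,4) = 1701, S(8,5) = 1050.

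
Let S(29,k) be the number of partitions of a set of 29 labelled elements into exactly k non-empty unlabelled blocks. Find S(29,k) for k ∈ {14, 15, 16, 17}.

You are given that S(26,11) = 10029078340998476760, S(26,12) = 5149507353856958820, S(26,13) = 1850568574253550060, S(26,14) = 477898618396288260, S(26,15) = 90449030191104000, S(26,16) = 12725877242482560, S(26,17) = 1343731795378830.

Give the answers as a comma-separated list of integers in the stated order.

r27: T_27,12=12×5149507353856958820+10029078340998476760=71823166587281982600; T_27,13=13×1850568574253550060+5149507353856958820=29206898819153109600; T_27,14=14×477898618396288260+1850568574253550060=8541149231801585700; T_27,15=15×90449030191104000+477898618396288260=1834634071262848260; T_27,16=16×12725877242482560+90449030191104000=294063066070824960; T_27,17=17×1343731795378830+12725877242482560=35569317763922670
r28: T_28,13=13×29206898819153109600+71823166587281982600=451512851236272407400; T_28,14=14×8541149231801585700+29206898819153109600=148782988064375309400; T_28,15=15×1834634071262848260+8541149231801585700=36060660300744309600; T_28,16=16×294063066070824960+1834634071262848260=6539643128396047620; T_28,17=17×35569317763922670+294063066070824960=898741468057510350
r29: T_29,14=14×148782988064375309400+451512851236272407400=2534474684137526739000; T_29,15=15×36060660300744309600+148782988064375309400=689692892575539953400; T_29,16=16×6539643128396047620+36060660300744309600=140694950355081071520; T_29,17=17×898741468057510350+6539643128396047620=21818248085373723570
Read S(29,14) = 2534474684137526739000, S(29,15) = 689692892575539953400, S(29,16) = 140694950355081071520, S(29,17) = 21818248085373723570.

2534474684137526739000, 689692892575539953400, 140694950355081071520, 21818248085373723570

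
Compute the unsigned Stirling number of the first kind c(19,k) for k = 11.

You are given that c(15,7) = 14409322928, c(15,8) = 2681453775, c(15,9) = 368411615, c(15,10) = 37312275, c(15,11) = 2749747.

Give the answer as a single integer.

@16  (16,8):2681453775·15+14409322928→54631129553, (16,9):368411615·15+2681453775→8207628000, (16,10):37312275·15+368411615→928095740, (16,11):2749747·15+37312275→78558480
@17  (17,9):8207628000·16+54631129553→185953177553, (17,10):928095740·16+8207628000→23057159840, (17,11):78558480·16+928095740→2185031420
@18  (18,10):23057159840·17+185953177553→577924894833, (18,11):2185031420·17+23057159840→60202693980
@19  (19,11):60202693980·18+577924894833→1661573386473
Read c(19,11) = 1661573386473.

1661573386473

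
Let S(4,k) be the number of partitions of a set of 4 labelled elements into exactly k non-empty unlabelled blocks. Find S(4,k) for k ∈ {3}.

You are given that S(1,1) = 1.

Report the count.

6

[2] T[2,1]:1*1+0=1 · T[2,2]:2*0+1=1
[3] T[3,2]:2*1+1=3 · T[3,3]:3*0+1=1
[4] T[4,3]:3*1+3=6
Read S(4,3) = 6.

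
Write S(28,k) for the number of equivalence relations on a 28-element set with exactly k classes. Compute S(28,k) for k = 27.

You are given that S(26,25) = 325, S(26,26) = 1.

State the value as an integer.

378

[27] T[27,26]:26*1+325=351 · T[27,27]:27*0+1=1
[28] T[28,27]:27*1+351=378
Read S(28,27) = 378.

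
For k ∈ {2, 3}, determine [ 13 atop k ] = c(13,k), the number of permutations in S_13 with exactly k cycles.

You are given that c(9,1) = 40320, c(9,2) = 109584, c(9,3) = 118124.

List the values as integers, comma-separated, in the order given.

1486442880, 1931559552

[10] T[10,1]:9*40320+0=362880 · T[10,2]:9*109584+40320=1026576 · T[10,3]:9*118124+109584=1172700
[11] T[11,1]:10*362880+0=3628800 · T[11,2]:10*1026576+362880=10628640 · T[11,3]:10*1172700+1026576=12753576
[12] T[12,1]:11*3628800+0=39916800 · T[12,2]:11*10628640+3628800=120543840 · T[12,3]:11*12753576+10628640=150917976
[13] T[13,2]:12*120543840+39916800=1486442880 · T[13,3]:12*150917976+120543840=1931559552
Read c(13,2) = 1486442880, c(13,3) = 1931559552.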